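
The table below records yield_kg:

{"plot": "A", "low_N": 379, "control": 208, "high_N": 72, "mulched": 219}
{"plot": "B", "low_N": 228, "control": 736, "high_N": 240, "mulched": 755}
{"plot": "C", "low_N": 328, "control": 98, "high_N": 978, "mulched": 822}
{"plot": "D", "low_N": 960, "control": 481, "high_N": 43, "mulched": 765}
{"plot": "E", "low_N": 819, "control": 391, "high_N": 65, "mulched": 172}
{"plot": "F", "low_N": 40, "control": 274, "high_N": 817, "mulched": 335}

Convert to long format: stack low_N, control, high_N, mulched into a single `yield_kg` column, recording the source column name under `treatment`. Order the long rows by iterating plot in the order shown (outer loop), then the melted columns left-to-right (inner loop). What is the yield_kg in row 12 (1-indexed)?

24 rows total (6 × 4). Row 12: index ⌊(12-1)/4⌋ = 2 into plot → C; (12-1) mod 4 = 3 into the melted columns → mulched.
So row 12 is (C, mulched, 822); yield_kg = 822.

822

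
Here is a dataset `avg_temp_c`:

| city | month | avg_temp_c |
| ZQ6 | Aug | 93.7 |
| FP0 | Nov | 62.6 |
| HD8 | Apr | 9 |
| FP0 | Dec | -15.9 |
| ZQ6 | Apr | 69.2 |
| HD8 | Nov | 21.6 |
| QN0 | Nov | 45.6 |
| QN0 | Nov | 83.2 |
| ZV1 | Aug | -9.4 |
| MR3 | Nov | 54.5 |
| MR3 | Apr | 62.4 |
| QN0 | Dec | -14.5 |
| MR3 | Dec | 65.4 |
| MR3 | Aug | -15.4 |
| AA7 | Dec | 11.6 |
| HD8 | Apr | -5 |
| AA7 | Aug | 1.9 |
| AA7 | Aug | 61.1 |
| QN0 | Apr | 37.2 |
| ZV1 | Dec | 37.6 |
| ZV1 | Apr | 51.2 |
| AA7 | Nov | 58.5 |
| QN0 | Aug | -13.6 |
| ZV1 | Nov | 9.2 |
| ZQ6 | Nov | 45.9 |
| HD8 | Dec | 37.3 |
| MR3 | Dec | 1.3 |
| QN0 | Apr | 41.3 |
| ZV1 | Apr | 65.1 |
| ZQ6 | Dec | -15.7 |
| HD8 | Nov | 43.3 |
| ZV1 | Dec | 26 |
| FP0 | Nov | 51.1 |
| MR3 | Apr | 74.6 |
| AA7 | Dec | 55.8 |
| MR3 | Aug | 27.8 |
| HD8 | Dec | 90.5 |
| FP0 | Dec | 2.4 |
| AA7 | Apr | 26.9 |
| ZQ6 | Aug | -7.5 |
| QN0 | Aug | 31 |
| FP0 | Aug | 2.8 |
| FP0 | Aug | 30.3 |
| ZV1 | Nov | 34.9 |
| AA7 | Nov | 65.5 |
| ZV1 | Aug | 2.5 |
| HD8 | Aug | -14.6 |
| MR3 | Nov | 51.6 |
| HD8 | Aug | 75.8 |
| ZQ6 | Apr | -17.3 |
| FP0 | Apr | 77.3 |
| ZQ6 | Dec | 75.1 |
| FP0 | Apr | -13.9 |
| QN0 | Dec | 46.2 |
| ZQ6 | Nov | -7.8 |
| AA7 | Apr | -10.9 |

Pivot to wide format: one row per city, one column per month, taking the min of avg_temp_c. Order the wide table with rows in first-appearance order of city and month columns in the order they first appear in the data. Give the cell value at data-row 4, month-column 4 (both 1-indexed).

With rows in first-appearance order of city, row 4 is city=QN0. month columns in first-appearance order: Aug, Nov, Apr, Dec; column 4 is Dec.
Long rows with city=QN0, month=Dec: min(-14.5, 46.2) = -14.5.

-14.5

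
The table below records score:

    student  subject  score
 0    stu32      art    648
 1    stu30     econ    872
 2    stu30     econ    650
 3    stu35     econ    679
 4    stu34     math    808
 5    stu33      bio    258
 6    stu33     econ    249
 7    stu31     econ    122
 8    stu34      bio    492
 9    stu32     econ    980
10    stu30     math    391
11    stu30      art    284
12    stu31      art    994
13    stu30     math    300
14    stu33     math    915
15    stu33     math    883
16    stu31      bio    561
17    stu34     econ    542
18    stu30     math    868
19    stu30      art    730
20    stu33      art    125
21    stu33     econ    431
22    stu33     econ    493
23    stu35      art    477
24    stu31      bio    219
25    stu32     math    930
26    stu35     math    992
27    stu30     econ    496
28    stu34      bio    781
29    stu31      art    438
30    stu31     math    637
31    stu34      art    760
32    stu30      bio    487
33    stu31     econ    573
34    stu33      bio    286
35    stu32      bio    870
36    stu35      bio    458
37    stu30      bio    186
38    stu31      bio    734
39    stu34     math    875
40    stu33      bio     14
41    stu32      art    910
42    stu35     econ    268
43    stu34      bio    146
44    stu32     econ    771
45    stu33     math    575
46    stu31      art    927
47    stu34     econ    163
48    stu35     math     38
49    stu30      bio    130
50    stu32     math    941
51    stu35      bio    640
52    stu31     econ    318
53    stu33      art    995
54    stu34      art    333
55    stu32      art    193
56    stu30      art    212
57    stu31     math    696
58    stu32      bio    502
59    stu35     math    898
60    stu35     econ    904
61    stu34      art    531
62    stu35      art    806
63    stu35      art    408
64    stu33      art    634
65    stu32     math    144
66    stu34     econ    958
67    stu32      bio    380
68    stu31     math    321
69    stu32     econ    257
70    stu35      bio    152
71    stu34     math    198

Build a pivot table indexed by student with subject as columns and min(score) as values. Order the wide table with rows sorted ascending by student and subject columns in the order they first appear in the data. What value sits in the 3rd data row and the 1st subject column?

With rows sorted ascending by student, row 3 is student=stu32. subject columns in first-appearance order: art, econ, math, bio; column 1 is art.
Long rows with student=stu32, subject=art: min(648, 910, 193) = 193.

193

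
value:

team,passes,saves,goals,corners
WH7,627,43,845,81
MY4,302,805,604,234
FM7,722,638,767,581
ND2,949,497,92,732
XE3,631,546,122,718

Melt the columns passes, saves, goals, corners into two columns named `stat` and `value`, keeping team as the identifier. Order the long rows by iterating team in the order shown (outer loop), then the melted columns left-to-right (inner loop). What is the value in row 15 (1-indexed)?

20 rows total (5 × 4). Row 15: index ⌊(15-1)/4⌋ = 3 into team → ND2; (15-1) mod 4 = 2 into the melted columns → goals.
So row 15 is (ND2, goals, 92); value = 92.

92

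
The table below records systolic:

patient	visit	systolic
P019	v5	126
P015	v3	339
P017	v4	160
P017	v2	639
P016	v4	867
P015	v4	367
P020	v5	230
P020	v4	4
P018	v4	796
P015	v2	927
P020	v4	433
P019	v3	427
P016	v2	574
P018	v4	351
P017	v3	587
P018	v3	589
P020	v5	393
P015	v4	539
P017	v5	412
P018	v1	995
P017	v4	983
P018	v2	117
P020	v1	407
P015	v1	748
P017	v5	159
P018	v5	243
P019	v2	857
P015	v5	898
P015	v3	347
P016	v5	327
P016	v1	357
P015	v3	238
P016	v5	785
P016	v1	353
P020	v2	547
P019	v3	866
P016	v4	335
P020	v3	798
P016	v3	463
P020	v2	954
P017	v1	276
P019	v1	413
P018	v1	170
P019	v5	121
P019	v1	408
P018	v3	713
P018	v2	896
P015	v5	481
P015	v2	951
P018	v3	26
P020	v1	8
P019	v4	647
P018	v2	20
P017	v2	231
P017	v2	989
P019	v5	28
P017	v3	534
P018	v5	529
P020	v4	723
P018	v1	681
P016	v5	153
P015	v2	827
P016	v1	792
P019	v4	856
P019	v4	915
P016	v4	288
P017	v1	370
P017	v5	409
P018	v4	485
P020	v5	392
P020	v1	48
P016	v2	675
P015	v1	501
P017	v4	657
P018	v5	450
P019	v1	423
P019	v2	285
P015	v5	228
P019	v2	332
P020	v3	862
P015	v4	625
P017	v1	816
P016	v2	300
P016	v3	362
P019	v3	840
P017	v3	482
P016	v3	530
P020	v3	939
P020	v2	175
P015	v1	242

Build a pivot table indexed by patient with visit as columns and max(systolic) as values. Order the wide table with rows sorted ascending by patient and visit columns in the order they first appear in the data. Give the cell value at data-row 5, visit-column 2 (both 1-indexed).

With rows sorted ascending by patient, row 5 is patient=P019. visit columns in first-appearance order: v5, v3, v4, v2, v1; column 2 is v3.
Long rows with patient=P019, visit=v3: max(427, 866, 840) = 866.

866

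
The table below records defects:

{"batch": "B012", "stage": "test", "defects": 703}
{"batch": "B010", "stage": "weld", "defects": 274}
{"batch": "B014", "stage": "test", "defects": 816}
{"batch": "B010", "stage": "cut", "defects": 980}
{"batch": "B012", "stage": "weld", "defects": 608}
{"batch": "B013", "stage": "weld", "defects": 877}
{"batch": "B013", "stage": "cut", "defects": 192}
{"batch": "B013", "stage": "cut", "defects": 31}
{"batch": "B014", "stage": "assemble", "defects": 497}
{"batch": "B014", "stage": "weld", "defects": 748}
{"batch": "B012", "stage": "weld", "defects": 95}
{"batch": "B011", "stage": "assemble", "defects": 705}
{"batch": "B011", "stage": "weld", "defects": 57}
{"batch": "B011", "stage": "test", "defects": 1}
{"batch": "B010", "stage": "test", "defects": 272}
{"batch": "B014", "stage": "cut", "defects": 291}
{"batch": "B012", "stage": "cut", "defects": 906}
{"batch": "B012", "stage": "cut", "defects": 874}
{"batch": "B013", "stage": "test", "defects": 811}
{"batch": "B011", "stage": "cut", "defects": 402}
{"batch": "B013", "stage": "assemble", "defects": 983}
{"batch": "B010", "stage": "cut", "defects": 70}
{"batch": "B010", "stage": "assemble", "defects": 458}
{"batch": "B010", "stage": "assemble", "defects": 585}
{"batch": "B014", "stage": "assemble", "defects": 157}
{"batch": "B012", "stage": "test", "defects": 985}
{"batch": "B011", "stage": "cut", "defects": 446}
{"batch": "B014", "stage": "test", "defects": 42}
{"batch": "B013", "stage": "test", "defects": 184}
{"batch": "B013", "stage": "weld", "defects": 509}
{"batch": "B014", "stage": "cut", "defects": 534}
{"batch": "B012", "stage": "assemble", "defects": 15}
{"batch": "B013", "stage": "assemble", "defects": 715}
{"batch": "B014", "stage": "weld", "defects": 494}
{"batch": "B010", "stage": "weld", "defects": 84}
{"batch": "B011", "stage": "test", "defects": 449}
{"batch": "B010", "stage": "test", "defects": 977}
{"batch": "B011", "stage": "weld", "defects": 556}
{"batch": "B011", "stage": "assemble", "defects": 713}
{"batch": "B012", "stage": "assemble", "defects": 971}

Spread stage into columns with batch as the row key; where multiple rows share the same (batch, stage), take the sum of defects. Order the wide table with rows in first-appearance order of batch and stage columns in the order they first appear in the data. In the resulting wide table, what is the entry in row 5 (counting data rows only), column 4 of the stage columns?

1418

With rows in first-appearance order of batch, row 5 is batch=B011. stage columns in first-appearance order: test, weld, cut, assemble; column 4 is assemble.
Long rows with batch=B011, stage=assemble: 705 + 713 = 1418.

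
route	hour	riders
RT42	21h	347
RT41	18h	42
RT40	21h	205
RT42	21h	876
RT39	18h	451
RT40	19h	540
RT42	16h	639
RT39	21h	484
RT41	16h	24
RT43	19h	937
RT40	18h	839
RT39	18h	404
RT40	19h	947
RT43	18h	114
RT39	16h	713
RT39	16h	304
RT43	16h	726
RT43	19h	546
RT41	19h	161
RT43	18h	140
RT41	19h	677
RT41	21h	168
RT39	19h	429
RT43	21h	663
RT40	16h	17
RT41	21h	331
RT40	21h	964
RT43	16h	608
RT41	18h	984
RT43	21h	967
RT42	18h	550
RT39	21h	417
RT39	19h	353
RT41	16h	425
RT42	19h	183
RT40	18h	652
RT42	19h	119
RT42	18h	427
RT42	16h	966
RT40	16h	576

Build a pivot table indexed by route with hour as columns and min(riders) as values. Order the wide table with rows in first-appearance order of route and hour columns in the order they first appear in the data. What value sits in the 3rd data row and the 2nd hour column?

With rows in first-appearance order of route, row 3 is route=RT40. hour columns in first-appearance order: 21h, 18h, 19h, 16h; column 2 is 18h.
Long rows with route=RT40, hour=18h: min(839, 652) = 652.

652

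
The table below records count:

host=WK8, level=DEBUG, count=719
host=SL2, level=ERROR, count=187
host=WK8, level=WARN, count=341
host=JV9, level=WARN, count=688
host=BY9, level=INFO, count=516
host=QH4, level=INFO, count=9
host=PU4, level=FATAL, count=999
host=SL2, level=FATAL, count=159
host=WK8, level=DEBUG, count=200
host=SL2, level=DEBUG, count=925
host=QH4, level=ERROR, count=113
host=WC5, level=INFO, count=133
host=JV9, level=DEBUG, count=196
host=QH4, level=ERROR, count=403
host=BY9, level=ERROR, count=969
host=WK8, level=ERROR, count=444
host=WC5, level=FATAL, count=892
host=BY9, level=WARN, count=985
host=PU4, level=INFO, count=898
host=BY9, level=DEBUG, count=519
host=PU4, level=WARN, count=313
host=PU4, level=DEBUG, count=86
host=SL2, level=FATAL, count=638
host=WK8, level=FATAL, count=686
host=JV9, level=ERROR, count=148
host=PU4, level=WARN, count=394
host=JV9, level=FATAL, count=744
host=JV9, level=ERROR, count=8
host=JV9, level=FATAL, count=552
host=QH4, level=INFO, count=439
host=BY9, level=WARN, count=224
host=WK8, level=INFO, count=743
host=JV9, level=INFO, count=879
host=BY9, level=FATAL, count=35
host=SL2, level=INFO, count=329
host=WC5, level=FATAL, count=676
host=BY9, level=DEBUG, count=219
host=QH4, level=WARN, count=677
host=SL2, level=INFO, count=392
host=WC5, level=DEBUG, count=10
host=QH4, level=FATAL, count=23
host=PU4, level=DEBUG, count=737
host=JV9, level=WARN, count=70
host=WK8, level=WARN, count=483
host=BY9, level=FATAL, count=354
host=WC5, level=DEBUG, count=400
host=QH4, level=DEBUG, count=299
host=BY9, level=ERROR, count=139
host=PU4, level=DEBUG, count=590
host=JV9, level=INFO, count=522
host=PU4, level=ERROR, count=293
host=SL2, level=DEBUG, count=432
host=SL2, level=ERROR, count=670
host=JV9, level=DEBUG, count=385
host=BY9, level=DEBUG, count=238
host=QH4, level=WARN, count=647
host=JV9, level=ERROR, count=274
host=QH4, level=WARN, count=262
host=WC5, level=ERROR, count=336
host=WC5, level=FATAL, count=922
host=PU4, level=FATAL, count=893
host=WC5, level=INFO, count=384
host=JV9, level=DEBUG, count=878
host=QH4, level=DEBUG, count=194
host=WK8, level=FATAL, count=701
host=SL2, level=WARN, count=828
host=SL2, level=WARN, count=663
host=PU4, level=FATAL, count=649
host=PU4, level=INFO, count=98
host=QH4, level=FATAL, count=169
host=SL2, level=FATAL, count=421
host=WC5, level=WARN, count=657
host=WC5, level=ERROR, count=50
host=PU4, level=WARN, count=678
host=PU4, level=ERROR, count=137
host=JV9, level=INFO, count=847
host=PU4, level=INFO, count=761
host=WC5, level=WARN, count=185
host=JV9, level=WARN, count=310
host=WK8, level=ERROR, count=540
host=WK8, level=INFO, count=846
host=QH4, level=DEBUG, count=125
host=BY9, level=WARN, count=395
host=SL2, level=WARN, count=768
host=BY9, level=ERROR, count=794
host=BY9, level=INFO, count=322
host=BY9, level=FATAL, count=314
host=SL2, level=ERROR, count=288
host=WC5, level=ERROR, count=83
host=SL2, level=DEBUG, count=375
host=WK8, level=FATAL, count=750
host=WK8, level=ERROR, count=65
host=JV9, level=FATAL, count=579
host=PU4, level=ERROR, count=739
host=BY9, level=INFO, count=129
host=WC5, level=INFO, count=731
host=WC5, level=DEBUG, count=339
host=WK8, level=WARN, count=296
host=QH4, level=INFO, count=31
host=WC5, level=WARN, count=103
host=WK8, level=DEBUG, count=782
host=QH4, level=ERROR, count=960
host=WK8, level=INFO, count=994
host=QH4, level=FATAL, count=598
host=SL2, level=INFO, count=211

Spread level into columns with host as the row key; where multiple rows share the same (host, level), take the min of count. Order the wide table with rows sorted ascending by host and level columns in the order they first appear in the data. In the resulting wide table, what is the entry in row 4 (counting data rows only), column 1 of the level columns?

125

With rows sorted ascending by host, row 4 is host=QH4. level columns in first-appearance order: DEBUG, ERROR, WARN, INFO, FATAL; column 1 is DEBUG.
Long rows with host=QH4, level=DEBUG: min(299, 194, 125) = 125.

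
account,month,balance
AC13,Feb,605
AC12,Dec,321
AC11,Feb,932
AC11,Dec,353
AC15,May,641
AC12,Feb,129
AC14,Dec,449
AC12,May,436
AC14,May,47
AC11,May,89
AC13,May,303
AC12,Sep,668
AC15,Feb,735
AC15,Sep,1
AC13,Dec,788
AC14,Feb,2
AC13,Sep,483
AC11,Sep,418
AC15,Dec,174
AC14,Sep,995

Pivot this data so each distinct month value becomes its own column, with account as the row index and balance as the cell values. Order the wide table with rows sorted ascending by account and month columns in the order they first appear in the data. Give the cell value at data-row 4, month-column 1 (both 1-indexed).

With rows sorted ascending by account, row 4 is account=AC14. month columns in first-appearance order: Feb, Dec, May, Sep; column 1 is Feb.
Long rows with account=AC14, month=Feb: balance = 2.

2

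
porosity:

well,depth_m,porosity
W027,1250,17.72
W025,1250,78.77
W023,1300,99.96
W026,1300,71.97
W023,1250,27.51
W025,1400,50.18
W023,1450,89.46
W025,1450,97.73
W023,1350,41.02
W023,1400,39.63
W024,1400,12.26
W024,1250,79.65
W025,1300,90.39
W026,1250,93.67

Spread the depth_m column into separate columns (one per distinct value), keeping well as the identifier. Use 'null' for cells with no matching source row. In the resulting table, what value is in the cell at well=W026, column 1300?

71.97

The long row with well=W026, depth_m=1300 has porosity=71.97.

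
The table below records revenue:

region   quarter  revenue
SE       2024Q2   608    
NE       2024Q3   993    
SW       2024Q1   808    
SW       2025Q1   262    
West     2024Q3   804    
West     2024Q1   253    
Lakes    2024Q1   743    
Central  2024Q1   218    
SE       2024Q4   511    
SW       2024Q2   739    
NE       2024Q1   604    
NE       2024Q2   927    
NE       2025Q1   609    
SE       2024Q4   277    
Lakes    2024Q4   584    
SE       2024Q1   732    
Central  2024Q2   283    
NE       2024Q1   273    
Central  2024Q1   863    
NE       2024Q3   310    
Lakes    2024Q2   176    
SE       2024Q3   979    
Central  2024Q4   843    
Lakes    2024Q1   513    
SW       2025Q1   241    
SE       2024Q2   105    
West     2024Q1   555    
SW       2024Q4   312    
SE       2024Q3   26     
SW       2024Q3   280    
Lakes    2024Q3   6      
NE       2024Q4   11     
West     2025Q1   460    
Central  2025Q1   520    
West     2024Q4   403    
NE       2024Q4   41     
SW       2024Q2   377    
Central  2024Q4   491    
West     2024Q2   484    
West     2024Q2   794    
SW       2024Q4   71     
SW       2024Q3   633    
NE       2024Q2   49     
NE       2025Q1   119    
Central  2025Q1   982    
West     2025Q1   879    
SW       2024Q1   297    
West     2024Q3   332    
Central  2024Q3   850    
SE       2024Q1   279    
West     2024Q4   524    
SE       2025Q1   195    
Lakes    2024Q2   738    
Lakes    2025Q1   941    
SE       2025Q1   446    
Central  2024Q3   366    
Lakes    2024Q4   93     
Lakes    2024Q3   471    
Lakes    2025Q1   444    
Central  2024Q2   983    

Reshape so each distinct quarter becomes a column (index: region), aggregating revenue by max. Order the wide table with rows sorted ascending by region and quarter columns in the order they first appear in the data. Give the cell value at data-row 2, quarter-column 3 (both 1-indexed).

743

With rows sorted ascending by region, row 2 is region=Lakes. quarter columns in first-appearance order: 2024Q2, 2024Q3, 2024Q1, 2025Q1, 2024Q4; column 3 is 2024Q1.
Long rows with region=Lakes, quarter=2024Q1: max(743, 513) = 743.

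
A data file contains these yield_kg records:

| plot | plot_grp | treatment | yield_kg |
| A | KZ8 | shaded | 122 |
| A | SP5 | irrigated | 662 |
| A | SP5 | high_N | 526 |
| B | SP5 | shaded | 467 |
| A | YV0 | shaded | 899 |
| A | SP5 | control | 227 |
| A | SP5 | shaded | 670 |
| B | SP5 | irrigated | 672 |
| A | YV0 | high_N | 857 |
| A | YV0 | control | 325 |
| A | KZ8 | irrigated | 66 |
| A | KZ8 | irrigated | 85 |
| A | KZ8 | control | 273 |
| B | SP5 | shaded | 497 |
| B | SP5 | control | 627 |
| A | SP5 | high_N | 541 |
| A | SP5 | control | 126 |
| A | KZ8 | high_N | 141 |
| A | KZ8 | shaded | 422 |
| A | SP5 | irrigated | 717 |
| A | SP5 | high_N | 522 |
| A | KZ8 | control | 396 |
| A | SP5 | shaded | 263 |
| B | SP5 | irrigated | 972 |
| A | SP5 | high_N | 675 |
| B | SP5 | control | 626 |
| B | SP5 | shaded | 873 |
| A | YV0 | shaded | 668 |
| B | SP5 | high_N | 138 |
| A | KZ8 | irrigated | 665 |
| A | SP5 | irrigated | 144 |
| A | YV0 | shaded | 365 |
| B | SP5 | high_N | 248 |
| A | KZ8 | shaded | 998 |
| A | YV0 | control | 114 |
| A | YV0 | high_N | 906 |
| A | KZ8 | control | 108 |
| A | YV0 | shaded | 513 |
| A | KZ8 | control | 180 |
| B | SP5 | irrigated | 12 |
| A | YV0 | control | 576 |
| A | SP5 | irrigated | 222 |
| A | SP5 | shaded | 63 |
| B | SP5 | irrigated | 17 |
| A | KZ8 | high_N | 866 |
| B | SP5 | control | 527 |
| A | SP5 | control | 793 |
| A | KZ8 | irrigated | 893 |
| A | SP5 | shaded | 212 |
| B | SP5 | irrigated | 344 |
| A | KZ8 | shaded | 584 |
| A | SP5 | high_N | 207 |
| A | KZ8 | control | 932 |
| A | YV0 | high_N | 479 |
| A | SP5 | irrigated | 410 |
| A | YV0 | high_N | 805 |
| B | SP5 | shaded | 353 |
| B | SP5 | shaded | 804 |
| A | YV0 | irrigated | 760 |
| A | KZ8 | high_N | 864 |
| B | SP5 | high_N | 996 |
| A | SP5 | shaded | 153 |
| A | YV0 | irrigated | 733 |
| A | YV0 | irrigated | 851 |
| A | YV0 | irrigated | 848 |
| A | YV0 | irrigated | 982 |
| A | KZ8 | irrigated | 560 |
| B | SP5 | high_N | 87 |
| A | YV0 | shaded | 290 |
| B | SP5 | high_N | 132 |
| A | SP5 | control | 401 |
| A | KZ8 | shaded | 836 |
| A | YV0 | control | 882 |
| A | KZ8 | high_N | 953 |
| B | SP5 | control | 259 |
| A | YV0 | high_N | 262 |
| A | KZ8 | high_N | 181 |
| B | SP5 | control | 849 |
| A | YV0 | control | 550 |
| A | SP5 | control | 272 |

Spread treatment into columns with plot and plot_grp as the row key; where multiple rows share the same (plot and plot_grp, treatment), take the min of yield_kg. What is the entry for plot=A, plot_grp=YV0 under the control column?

114

Rows with plot=A, plot_grp=YV0 and treatment=control: yield_kg values are 325, 114, 576, 882, 550.
min(325, 114, 576, 882, 550) = 114.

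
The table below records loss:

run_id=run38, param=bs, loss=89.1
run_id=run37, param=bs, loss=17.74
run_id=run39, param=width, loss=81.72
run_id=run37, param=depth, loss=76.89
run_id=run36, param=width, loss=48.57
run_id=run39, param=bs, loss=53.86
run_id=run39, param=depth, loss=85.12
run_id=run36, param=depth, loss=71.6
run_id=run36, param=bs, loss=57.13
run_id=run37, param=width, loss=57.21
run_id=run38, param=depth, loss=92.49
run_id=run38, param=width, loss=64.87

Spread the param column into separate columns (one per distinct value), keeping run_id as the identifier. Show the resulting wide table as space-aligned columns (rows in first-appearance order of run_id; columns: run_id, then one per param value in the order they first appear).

Columns: run_id plus the 3 distinct param values (bs, width, depth).
For example, row run38 column bs takes loss=89.1 from the long row (run38, bs).

run_id  bs     width  depth
run38   89.1   64.87  92.49
run37   17.74  57.21  76.89
run39   53.86  81.72  85.12
run36   57.13  48.57  71.6 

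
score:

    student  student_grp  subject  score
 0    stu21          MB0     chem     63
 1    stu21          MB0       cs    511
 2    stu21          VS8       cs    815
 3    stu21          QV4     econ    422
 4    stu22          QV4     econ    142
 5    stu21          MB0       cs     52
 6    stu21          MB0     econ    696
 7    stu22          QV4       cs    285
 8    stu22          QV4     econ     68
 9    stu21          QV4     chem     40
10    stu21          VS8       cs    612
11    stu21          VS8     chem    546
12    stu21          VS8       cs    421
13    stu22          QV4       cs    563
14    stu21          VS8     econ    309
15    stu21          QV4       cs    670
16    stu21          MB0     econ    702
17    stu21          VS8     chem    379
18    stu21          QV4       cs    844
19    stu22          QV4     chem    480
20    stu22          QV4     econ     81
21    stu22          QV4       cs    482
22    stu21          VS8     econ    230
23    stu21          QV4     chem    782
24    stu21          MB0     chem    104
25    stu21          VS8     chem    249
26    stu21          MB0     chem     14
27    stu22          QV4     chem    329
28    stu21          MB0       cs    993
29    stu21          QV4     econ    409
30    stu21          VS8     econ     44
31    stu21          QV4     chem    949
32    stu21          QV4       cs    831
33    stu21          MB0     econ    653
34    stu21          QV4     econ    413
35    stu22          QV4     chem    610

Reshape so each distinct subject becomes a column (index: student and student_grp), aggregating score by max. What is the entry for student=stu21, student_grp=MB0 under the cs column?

Rows with student=stu21, student_grp=MB0 and subject=cs: score values are 511, 52, 993.
max(511, 52, 993) = 993.

993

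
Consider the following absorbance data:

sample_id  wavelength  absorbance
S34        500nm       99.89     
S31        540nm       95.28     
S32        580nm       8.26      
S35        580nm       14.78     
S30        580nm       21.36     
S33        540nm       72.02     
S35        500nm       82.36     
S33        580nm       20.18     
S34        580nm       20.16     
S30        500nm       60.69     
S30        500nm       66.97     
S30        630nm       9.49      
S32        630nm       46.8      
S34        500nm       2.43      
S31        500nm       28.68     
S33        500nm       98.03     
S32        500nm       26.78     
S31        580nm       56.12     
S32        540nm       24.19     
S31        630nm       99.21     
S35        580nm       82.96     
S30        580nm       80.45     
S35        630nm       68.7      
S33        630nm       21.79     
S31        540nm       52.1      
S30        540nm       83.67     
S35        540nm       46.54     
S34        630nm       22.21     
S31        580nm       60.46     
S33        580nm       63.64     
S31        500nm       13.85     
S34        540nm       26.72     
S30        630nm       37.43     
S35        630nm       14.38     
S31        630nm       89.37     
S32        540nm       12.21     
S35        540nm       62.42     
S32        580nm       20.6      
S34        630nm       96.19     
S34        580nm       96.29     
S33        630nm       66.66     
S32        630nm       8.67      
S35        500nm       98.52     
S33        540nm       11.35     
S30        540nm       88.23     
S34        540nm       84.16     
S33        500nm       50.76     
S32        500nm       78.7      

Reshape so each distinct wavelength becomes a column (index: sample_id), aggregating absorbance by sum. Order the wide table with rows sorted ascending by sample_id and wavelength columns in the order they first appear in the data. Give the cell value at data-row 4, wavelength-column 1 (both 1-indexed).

148.79

With rows sorted ascending by sample_id, row 4 is sample_id=S33. wavelength columns in first-appearance order: 500nm, 540nm, 580nm, 630nm; column 1 is 500nm.
Long rows with sample_id=S33, wavelength=500nm: 98.03 + 50.76 = 148.79.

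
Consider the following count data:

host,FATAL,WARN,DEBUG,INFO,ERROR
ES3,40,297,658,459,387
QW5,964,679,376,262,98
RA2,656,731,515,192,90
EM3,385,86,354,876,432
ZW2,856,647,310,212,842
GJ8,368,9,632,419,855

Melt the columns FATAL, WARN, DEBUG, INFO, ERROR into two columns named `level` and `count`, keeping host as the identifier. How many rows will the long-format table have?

6 host values × 5 melted columns = 30 rows.

30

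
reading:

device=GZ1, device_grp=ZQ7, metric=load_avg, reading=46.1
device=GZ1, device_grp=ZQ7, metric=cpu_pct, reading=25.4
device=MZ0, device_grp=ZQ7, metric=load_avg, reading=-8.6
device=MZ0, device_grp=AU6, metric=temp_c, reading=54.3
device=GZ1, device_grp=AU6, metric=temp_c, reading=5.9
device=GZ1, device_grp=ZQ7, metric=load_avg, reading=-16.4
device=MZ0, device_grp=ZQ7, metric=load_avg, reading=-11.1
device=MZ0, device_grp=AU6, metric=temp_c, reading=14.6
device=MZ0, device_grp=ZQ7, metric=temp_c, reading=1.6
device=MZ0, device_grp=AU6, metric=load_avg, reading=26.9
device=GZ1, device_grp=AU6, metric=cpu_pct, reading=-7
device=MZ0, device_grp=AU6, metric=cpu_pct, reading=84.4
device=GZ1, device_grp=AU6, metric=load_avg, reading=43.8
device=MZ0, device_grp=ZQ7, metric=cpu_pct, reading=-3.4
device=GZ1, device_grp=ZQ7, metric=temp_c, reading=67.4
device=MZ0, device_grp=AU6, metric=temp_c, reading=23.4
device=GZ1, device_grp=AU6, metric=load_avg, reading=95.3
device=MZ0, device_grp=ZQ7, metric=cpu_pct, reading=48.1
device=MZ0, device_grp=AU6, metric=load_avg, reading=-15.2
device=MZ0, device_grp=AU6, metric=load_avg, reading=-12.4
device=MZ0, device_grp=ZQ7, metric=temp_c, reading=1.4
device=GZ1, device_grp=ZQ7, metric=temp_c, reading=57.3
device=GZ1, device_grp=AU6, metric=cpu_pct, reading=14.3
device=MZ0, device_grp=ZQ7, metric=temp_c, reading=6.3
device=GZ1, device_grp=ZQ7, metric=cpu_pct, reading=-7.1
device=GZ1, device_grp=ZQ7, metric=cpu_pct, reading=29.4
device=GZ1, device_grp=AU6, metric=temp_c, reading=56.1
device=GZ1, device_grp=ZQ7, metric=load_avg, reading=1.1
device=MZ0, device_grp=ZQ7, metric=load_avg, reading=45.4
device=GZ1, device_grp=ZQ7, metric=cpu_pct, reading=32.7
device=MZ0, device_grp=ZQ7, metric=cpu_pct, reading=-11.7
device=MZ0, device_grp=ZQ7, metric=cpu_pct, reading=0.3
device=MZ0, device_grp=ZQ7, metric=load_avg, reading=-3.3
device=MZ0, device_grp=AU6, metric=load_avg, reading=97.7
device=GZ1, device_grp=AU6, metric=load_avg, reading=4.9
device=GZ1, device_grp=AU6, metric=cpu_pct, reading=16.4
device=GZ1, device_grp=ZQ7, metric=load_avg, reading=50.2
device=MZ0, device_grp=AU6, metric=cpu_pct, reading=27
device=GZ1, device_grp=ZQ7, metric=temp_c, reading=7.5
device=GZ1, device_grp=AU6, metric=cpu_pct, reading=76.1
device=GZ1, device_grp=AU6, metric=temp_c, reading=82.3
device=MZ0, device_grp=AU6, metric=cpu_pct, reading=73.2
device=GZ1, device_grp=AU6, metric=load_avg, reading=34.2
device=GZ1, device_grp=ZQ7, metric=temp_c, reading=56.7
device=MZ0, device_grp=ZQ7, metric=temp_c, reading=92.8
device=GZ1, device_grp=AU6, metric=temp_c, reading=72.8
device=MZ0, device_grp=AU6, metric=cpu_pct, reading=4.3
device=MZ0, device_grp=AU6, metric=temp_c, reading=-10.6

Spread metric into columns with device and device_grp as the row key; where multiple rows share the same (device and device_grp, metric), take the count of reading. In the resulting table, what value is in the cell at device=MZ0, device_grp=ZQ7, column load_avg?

Rows with device=MZ0, device_grp=ZQ7 and metric=load_avg: reading values are -8.6, -11.1, 45.4, -3.3.
4 rows match — count = 4.

4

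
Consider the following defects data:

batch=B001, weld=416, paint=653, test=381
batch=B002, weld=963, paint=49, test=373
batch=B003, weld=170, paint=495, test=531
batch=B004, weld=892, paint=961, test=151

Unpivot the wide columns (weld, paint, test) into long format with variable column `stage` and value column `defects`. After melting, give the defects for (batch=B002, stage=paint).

Unpivoting turns each (batch, wide-column) pair into one long row.
The wide cell at row B002, column paint holds 49, so the long row (B002, paint) has defects=49.

49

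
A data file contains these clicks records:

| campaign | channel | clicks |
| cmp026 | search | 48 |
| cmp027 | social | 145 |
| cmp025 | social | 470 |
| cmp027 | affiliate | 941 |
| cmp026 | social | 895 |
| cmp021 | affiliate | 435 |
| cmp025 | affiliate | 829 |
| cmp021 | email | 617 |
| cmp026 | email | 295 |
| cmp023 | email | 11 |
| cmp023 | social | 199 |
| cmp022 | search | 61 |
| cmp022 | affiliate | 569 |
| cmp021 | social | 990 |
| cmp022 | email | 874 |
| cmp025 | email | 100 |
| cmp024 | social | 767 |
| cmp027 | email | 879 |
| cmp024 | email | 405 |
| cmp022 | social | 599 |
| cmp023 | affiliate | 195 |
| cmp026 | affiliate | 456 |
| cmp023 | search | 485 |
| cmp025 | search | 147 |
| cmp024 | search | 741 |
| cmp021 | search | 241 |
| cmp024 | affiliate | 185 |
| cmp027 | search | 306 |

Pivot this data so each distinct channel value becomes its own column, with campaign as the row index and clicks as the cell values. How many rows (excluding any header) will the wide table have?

7

7 distinct campaign values → 7 rows.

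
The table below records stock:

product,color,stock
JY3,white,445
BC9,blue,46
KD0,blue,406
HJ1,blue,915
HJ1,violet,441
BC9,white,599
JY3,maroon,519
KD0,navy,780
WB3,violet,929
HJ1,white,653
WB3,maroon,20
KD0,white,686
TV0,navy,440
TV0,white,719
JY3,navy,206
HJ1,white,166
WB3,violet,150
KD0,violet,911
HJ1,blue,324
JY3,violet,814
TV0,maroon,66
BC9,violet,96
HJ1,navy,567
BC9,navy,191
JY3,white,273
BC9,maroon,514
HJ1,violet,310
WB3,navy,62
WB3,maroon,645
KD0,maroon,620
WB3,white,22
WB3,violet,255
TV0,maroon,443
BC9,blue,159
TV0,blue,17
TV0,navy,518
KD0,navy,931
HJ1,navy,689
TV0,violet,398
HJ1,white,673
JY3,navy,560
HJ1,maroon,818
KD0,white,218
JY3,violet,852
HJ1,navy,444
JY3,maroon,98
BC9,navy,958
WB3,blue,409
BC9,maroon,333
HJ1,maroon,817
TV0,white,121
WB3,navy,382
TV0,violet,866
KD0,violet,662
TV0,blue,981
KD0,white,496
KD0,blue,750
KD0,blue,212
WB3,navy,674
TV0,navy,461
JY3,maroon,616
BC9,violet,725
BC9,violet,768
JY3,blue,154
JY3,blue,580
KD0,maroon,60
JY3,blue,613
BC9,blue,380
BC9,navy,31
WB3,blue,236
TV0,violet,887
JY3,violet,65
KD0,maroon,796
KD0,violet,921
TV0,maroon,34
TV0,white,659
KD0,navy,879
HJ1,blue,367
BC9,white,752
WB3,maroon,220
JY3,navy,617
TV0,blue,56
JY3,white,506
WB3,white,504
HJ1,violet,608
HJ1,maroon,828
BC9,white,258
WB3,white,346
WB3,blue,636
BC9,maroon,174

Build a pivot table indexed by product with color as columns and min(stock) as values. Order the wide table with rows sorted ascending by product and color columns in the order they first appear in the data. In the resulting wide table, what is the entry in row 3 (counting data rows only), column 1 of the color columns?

With rows sorted ascending by product, row 3 is product=JY3. color columns in first-appearance order: white, blue, violet, maroon, navy; column 1 is white.
Long rows with product=JY3, color=white: min(445, 273, 506) = 273.

273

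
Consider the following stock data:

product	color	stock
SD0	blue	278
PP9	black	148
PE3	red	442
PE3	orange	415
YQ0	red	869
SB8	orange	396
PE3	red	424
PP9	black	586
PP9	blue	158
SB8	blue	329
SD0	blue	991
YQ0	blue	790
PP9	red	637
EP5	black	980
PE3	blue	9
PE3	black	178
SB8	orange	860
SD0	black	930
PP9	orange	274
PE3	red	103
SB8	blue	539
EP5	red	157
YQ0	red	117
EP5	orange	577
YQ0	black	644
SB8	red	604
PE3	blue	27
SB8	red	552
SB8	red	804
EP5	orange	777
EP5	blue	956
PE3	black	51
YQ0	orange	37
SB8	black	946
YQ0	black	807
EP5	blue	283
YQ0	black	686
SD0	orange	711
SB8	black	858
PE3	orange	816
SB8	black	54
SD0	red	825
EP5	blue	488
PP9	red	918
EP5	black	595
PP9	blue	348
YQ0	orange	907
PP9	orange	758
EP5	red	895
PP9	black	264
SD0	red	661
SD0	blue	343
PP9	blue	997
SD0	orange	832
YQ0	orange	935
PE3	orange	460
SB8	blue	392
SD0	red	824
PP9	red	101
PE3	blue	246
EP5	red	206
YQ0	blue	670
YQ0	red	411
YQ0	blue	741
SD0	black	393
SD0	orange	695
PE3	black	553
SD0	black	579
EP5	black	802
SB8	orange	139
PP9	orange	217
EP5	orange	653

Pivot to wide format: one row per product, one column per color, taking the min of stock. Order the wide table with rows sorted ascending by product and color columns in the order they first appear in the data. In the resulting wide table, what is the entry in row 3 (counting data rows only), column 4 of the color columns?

217

With rows sorted ascending by product, row 3 is product=PP9. color columns in first-appearance order: blue, black, red, orange; column 4 is orange.
Long rows with product=PP9, color=orange: min(274, 758, 217) = 217.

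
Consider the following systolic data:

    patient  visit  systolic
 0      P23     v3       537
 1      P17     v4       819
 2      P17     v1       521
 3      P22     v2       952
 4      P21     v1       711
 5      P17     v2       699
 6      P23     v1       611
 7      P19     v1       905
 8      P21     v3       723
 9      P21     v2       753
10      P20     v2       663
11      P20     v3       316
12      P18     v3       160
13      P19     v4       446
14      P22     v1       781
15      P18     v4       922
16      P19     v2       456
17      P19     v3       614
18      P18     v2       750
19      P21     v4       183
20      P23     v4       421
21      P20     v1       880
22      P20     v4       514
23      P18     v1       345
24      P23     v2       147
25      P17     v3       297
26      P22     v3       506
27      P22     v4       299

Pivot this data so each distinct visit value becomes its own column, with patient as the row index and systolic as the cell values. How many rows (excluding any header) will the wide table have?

7

7 distinct patient values → 7 rows.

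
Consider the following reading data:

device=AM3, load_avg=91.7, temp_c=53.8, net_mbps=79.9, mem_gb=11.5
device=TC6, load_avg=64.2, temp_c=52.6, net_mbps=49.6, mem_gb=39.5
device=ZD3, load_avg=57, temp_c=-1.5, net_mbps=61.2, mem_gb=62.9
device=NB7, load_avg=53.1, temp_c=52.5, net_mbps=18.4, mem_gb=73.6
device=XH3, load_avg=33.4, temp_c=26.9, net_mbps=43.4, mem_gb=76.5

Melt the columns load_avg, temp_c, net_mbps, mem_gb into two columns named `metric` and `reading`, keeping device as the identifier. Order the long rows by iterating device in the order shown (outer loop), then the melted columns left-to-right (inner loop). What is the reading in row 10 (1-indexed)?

20 rows total (5 × 4). Row 10: index ⌊(10-1)/4⌋ = 2 into device → ZD3; (10-1) mod 4 = 1 into the melted columns → temp_c.
So row 10 is (ZD3, temp_c, -1.5); reading = -1.5.

-1.5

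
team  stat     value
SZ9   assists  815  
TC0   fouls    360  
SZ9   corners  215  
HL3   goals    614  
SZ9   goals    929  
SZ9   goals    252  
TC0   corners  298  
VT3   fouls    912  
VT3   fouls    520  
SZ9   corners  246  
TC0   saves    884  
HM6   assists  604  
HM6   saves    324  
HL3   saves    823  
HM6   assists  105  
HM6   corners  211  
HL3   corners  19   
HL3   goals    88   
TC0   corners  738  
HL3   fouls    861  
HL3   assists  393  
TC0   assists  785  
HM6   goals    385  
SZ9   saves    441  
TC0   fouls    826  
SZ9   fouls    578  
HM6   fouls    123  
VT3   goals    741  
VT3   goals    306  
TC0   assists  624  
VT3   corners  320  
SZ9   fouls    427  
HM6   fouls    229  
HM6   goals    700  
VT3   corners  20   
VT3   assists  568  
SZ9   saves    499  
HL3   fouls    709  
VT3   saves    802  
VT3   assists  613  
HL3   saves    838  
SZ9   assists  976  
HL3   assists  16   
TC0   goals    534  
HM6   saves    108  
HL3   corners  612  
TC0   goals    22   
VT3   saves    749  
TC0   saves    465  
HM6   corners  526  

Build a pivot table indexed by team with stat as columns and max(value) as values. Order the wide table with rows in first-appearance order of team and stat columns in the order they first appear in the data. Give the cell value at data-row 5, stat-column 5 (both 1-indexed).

With rows in first-appearance order of team, row 5 is team=HM6. stat columns in first-appearance order: assists, fouls, corners, goals, saves; column 5 is saves.
Long rows with team=HM6, stat=saves: max(324, 108) = 324.

324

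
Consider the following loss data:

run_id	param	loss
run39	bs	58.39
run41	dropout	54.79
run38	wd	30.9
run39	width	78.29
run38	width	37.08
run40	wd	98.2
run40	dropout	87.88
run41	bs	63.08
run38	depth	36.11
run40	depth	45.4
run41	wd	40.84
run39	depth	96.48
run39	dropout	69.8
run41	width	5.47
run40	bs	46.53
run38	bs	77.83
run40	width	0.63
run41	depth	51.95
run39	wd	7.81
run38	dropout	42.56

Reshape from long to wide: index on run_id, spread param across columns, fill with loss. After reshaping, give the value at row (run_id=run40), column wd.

98.2

Wide layout: rows indexed by run_id, columns are the 5 distinct param values (bs, dropout, wd, width, depth).
Cell (run_id=run40, param=wd) draws from the long row where run_id=run40 and param=wd, which has loss=98.2.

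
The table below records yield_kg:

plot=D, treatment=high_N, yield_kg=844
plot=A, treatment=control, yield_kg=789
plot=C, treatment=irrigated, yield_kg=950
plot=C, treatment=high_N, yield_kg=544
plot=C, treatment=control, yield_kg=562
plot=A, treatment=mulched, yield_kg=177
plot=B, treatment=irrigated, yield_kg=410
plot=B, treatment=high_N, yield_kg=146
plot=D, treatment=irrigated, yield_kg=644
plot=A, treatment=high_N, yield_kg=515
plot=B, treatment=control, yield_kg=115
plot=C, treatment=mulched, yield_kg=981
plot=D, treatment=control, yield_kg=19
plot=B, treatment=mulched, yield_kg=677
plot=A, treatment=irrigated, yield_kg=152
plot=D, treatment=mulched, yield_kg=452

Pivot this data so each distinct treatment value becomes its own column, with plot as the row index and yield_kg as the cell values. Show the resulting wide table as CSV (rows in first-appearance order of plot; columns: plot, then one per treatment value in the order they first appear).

plot,high_N,control,irrigated,mulched
D,844,19,644,452
A,515,789,152,177
C,544,562,950,981
B,146,115,410,677

Columns: plot plus the 4 distinct treatment values (high_N, control, irrigated, mulched).
For example, row D column high_N takes yield_kg=844 from the long row (D, high_N).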